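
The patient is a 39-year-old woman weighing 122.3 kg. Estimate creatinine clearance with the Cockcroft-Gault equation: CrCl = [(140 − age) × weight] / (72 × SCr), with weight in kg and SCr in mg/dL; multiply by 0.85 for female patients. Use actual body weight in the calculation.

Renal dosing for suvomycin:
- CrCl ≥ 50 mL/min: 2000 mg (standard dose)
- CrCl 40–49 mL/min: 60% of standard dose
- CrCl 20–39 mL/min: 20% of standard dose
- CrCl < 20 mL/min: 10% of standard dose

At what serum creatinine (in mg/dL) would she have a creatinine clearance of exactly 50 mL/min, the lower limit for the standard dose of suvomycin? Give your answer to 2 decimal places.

Standard dose requires CrCl ≥ 50 mL/min.
Set (140 − 39) × 122.3 × 0.85 / (72 × SCr) = 50
SCr = (140 − 39) × 122.3 × 0.85 / (72 × 50) = 2.917 mg/dL

2.92 mg/dL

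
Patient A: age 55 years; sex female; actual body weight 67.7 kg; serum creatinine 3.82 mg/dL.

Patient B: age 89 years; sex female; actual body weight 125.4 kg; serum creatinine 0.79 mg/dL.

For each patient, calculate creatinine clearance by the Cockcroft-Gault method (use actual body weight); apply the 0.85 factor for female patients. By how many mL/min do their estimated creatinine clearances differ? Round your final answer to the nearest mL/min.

78 mL/min

Patient A: CrCl = (140 − 55) × 67.7 / (72 × 3.82) × 0.85 = 5754.5 / 275.04 × 0.85 ≈ 17.8 mL/min
Patient B: CrCl = (140 − 89) × 125.4 / (72 × 0.79) × 0.85 = 6395.4 / 56.88 × 0.85 ≈ 95.6 mL/min
|17.8 − 95.6| = 77.8 mL/min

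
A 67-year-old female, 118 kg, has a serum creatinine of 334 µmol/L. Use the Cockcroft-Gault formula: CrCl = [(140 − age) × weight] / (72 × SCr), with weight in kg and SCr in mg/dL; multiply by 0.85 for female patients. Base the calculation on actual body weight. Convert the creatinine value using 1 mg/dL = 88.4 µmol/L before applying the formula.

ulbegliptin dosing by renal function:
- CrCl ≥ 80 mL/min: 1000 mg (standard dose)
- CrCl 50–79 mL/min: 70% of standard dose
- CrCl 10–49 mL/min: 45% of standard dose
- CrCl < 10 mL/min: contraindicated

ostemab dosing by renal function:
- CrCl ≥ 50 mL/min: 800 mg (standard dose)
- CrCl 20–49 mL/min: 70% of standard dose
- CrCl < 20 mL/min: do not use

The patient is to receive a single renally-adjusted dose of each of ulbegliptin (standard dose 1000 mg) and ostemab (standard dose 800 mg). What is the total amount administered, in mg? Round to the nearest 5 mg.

SCr = 334 / 88.4 = 3.778 mg/dL
CrCl = (140 − 67) × 118 / (72 × 3.778) × 0.85 = 8614.0 / 272.02 × 0.85 ≈ 26.9 mL/min
CrCl ≈ 27 mL/min.
ulbegliptin: 10–49 mL/min → 45% of 1000 mg = 450 mg.
ostemab: 20–49 mL/min → 70% of 800 mg = 560 mg.
Total = 450 + 560 = 1010 mg.

1010 mg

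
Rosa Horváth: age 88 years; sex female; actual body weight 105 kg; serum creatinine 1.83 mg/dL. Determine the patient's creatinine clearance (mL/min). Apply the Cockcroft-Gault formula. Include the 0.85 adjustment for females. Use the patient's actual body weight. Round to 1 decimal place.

CrCl = (140 − 88) × 105 / (72 × 1.83) × 0.85 = 5460.0 / 131.76 × 0.85 ≈ 35.2 mL/min

35.2 mL/min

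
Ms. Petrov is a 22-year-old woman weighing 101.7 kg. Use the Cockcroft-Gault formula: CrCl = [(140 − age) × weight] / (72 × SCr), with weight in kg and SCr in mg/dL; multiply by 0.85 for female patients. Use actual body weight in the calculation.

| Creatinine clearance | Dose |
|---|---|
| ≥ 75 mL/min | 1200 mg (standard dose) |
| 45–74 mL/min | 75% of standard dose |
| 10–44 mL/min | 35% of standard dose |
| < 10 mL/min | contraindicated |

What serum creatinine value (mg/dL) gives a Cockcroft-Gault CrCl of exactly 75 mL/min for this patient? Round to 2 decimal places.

Standard dose requires CrCl ≥ 75 mL/min.
Set (140 − 22) × 101.7 × 0.85 / (72 × SCr) = 75
SCr = (140 − 22) × 101.7 × 0.85 / (72 × 75) = 1.889 mg/dL

1.89 mg/dL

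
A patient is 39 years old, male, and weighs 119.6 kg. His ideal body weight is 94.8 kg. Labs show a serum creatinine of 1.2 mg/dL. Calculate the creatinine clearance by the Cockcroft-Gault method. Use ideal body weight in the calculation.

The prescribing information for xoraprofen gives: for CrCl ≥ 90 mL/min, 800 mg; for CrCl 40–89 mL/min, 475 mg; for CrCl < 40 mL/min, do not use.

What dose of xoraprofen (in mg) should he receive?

CrCl = (140 − 39) × 94.8 / (72 × 1.2) = 9574.8 / 86.40 ≈ 110.8 mL/min
CrCl ≈ 111 mL/min → bracket ≥ 90 mL/min.
Dose for this bracket: 800 mg.

800 mg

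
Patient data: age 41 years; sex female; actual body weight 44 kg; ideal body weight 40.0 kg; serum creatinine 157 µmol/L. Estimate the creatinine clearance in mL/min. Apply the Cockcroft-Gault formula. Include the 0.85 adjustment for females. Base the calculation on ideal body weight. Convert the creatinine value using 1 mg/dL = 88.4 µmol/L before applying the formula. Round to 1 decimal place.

26.3 mL/min

SCr = 157 / 88.4 = 1.776 mg/dL
CrCl = (140 − 41) × 40 / (72 × 1.776) × 0.85 = 3960.0 / 127.87 × 0.85 ≈ 26.3 mL/min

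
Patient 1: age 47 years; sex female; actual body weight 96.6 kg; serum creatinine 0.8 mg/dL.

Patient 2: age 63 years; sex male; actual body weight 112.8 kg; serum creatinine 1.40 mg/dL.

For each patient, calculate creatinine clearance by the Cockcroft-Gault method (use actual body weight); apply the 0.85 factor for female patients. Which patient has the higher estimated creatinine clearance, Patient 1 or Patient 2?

Patient 1: CrCl = (140 − 47) × 96.6 / (72 × 0.8) × 0.85 = 8983.8 / 57.60 × 0.85 ≈ 132.6 mL/min
Patient 2: CrCl = (140 − 63) × 112.8 / (72 × 1.4) = 8685.6 / 100.80 ≈ 86.2 mL/min
132.6 vs 86.2 mL/min → Patient 1 is higher.

Patient 1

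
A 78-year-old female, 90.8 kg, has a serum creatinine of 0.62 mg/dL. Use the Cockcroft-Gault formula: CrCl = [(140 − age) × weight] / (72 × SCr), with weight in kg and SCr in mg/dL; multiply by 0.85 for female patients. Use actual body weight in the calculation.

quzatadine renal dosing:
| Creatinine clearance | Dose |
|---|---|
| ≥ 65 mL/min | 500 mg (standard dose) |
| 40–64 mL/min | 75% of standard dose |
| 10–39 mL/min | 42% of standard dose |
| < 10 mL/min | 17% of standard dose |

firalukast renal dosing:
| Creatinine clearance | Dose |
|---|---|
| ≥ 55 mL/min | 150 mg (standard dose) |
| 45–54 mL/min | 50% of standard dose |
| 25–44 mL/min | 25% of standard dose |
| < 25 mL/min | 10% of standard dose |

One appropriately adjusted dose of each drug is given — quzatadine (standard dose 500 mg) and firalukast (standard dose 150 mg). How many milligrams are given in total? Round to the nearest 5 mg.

CrCl = (140 − 78) × 90.8 / (72 × 0.62) × 0.85 = 5629.6 / 44.64 × 0.85 ≈ 107.2 mL/min
CrCl ≈ 107 mL/min.
quzatadine: ≥ 65 mL/min → 100% of 500 mg = 500 mg.
firalukast: ≥ 55 mL/min → 100% of 150 mg = 150 mg.
Total = 500 + 150 = 650 mg.

650 mg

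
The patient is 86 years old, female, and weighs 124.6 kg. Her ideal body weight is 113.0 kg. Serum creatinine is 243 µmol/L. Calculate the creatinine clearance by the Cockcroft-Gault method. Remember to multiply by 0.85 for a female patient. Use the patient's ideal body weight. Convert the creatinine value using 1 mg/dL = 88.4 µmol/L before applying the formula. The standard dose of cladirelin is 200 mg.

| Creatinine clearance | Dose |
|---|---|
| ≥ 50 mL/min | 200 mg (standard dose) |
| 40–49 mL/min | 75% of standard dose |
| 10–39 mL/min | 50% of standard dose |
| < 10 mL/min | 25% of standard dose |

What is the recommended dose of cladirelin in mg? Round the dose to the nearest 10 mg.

100 mg

SCr = 243 / 88.4 = 2.749 mg/dL
CrCl = (140 − 86) × 113 / (72 × 2.749) × 0.85 = 6102.0 / 197.93 × 0.85 ≈ 26.2 mL/min
CrCl ≈ 26 mL/min → bracket 10–39 mL/min.
50% of 200 mg = 100 mg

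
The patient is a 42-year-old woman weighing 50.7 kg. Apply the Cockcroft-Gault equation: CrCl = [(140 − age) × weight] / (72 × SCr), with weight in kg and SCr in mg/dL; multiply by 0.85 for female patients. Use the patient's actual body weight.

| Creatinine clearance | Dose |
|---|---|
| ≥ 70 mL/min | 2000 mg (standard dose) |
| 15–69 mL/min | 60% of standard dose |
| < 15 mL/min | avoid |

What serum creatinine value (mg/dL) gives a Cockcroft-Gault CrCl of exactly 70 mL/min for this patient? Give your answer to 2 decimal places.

Standard dose requires CrCl ≥ 70 mL/min.
Set (140 − 42) × 50.7 × 0.85 / (72 × SCr) = 70
SCr = (140 − 42) × 50.7 × 0.85 / (72 × 70) = 0.838 mg/dL

0.84 mg/dL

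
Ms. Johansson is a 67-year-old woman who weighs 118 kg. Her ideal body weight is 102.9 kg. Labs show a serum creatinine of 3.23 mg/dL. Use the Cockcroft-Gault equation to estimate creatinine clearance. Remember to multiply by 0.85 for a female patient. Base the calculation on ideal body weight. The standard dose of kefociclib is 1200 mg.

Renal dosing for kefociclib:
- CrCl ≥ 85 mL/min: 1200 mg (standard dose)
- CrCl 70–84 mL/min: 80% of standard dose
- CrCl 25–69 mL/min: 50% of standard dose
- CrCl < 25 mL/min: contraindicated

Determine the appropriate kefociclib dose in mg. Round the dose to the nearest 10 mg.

CrCl = (140 − 67) × 102.9 / (72 × 3.23) × 0.85 = 7511.7 / 232.56 × 0.85 ≈ 27.5 mL/min
CrCl ≈ 27 mL/min → bracket 25–69 mL/min.
50% of 1200 mg = 600 mg

600 mg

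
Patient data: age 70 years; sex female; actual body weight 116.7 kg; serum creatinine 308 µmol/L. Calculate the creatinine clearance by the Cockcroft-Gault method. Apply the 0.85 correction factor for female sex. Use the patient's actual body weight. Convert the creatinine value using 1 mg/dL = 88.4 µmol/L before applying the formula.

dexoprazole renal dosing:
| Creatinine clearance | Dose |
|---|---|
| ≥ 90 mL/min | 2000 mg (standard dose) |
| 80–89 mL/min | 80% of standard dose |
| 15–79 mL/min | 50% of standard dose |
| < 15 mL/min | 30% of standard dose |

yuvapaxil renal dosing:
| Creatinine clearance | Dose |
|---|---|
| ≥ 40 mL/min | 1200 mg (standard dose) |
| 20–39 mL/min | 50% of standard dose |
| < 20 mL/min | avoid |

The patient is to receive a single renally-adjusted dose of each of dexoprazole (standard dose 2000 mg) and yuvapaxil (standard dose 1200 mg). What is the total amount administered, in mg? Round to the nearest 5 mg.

1600 mg

SCr = 308 / 88.4 = 3.484 mg/dL
CrCl = (140 − 70) × 116.7 / (72 × 3.484) × 0.85 = 8169.0 / 250.85 × 0.85 ≈ 27.7 mL/min
CrCl ≈ 28 mL/min.
dexoprazole: 15–79 mL/min → 50% of 2000 mg = 1000 mg.
yuvapaxil: 20–39 mL/min → 50% of 1200 mg = 600 mg.
Total = 1000 + 600 = 1600 mg.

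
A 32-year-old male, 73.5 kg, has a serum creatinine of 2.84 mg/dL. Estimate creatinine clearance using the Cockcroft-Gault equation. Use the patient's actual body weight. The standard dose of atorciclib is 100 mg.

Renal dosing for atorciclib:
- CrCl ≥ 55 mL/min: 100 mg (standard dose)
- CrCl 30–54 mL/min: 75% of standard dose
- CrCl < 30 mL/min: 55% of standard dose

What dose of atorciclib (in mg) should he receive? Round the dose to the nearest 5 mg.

CrCl = (140 − 32) × 73.5 / (72 × 2.84) = 7938.0 / 204.48 ≈ 38.8 mL/min
CrCl ≈ 39 mL/min → bracket 30–54 mL/min.
75% of 100 mg = 75 mg

75 mg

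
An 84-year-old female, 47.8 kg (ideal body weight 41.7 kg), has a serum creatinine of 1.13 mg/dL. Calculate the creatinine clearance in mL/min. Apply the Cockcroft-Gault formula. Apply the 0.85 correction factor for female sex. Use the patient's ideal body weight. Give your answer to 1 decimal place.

24.4 mL/min

CrCl = (140 − 84) × 41.7 / (72 × 1.13) × 0.85 = 2335.2 / 81.36 × 0.85 ≈ 24.4 mL/min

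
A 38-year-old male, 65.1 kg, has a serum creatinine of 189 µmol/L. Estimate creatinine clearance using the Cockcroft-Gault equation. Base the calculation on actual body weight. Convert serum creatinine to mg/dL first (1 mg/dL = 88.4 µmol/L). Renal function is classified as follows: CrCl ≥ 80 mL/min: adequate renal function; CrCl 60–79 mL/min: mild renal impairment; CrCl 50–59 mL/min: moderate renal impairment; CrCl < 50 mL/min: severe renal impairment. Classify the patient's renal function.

SCr = 189 / 88.4 = 2.138 mg/dL
CrCl = (140 − 38) × 65.1 / (72 × 2.138) = 6640.2 / 153.94 ≈ 43.1 mL/min
43 mL/min falls in the 'severe renal impairment' range.

severe renal impairment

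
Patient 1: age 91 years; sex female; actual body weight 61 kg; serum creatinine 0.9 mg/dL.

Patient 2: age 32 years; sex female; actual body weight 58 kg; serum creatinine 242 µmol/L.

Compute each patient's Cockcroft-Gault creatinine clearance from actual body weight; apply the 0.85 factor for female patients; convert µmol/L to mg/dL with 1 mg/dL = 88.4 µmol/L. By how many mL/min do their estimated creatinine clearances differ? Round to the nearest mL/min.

12 mL/min

Patient 1: CrCl = (140 − 91) × 61 / (72 × 0.9) × 0.85 = 2989.0 / 64.80 × 0.85 ≈ 39.2 mL/min
Patient 2: SCr = 242 / 88.4 = 2.738 mg/dL
Patient 2: CrCl = (140 − 32) × 58 / (72 × 2.738) × 0.85 = 6264.0 / 197.14 × 0.85 ≈ 27.0 mL/min
|39.2 − 27.0| = 12.2 mL/min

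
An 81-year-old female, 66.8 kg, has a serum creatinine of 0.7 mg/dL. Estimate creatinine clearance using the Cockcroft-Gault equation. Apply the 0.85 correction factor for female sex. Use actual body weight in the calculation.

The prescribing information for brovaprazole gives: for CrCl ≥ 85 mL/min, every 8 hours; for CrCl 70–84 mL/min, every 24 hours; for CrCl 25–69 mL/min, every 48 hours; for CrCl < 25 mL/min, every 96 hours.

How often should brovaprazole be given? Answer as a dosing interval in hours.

CrCl = (140 − 81) × 66.8 / (72 × 0.7) × 0.85 = 3941.2 / 50.40 × 0.85 ≈ 66.5 mL/min
CrCl ≈ 66 mL/min → bracket 25–69 mL/min → every 48 hours.

every 48 hours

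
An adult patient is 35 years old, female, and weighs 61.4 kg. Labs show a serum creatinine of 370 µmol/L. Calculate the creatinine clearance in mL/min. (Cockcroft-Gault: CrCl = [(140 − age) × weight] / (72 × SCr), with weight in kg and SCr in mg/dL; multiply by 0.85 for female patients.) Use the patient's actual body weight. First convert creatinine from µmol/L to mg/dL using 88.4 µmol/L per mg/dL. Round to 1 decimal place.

18.2 mL/min

SCr = 370 / 88.4 = 4.186 mg/dL
CrCl = (140 − 35) × 61.4 / (72 × 4.186) × 0.85 = 6447.0 / 301.39 × 0.85 ≈ 18.2 mL/min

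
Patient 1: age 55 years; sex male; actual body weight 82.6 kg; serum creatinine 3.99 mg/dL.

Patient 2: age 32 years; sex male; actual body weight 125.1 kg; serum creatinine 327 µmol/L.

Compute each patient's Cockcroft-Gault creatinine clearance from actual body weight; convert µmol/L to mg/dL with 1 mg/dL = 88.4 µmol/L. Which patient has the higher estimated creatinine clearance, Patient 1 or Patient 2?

Patient 2

Patient 1: CrCl = (140 − 55) × 82.6 / (72 × 3.99) = 7021.0 / 287.28 ≈ 24.4 mL/min
Patient 2: SCr = 327 / 88.4 = 3.699 mg/dL
Patient 2: CrCl = (140 − 32) × 125.1 / (72 × 3.699) = 13510.8 / 266.33 ≈ 50.7 mL/min
24.4 vs 50.7 mL/min → Patient 2 is higher.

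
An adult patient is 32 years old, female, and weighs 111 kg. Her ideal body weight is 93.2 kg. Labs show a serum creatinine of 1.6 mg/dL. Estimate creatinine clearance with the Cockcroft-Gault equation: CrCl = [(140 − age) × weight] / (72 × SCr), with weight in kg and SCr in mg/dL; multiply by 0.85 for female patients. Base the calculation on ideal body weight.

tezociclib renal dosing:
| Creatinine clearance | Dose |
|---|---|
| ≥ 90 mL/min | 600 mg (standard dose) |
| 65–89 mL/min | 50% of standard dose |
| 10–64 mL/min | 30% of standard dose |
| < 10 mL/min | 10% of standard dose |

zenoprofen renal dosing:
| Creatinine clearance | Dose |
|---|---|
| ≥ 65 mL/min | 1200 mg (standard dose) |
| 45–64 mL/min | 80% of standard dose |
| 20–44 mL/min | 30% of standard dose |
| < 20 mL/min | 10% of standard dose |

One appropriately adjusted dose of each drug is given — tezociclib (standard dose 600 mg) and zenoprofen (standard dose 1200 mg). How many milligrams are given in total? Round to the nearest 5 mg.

CrCl = (140 − 32) × 93.2 / (72 × 1.6) × 0.85 = 10065.6 / 115.20 × 0.85 ≈ 74.3 mL/min
CrCl ≈ 74 mL/min.
tezociclib: 65–89 mL/min → 50% of 600 mg = 300 mg.
zenoprofen: ≥ 65 mL/min → 100% of 1200 mg = 1200 mg.
Total = 300 + 1200 = 1500 mg.

1500 mg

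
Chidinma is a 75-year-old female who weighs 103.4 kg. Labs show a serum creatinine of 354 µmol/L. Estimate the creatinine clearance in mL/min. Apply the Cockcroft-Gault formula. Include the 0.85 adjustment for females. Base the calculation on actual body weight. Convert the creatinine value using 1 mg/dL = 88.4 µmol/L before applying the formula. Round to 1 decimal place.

19.8 mL/min

SCr = 354 / 88.4 = 4.005 mg/dL
CrCl = (140 − 75) × 103.4 / (72 × 4.005) × 0.85 = 6721.0 / 288.36 × 0.85 ≈ 19.8 mL/min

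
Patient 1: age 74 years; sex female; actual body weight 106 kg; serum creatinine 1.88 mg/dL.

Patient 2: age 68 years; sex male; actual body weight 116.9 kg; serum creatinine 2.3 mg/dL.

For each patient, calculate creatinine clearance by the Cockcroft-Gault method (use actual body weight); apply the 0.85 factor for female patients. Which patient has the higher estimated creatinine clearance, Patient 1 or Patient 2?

Patient 1: CrCl = (140 − 74) × 106 / (72 × 1.88) × 0.85 = 6996.0 / 135.36 × 0.85 ≈ 43.9 mL/min
Patient 2: CrCl = (140 − 68) × 116.9 / (72 × 2.3) = 8416.8 / 165.60 ≈ 50.8 mL/min
43.9 vs 50.8 mL/min → Patient 2 is higher.

Patient 2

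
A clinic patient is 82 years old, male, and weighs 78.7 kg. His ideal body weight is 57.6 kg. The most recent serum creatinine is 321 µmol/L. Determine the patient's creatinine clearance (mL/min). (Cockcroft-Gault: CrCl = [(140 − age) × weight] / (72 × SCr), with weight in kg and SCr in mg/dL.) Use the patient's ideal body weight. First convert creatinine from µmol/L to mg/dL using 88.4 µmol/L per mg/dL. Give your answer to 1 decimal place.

12.8 mL/min

SCr = 321 / 88.4 = 3.631 mg/dL
CrCl = (140 − 82) × 57.6 / (72 × 3.631) = 3340.8 / 261.43 ≈ 12.8 mL/min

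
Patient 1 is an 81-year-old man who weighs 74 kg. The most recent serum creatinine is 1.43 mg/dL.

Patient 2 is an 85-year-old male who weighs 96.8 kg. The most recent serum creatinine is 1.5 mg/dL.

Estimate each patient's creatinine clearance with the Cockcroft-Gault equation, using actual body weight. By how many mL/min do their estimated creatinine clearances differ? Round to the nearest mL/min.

Patient 1: CrCl = (140 − 81) × 74 / (72 × 1.43) = 4366.0 / 102.96 ≈ 42.4 mL/min
Patient 2: CrCl = (140 − 85) × 96.8 / (72 × 1.5) = 5324.0 / 108.00 ≈ 49.3 mL/min
|42.4 − 49.3| = 6.9 mL/min

7 mL/min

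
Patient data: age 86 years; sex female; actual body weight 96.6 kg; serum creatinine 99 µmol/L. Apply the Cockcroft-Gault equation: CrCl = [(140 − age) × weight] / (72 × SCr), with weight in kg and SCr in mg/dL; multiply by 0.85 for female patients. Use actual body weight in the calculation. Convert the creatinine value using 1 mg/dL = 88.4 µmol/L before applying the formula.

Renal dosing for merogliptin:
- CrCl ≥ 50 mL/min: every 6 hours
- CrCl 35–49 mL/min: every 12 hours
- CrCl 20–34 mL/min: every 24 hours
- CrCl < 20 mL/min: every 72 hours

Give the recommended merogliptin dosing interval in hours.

every 6 hours

SCr = 99 / 88.4 = 1.12 mg/dL
CrCl = (140 − 86) × 96.6 / (72 × 1.12) × 0.85 = 5216.4 / 80.64 × 0.85 ≈ 55.0 mL/min
CrCl ≈ 55 mL/min → bracket ≥ 50 mL/min → every 6 hours.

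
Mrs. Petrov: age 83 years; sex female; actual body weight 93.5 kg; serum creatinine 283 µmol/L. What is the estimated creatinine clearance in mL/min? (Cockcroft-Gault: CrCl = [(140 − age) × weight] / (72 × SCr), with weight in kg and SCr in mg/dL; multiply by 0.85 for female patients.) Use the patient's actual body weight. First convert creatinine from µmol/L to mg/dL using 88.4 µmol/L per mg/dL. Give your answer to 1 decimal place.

19.7 mL/min

SCr = 283 / 88.4 = 3.201 mg/dL
CrCl = (140 − 83) × 93.5 / (72 × 3.201) × 0.85 = 5329.5 / 230.47 × 0.85 ≈ 19.7 mL/min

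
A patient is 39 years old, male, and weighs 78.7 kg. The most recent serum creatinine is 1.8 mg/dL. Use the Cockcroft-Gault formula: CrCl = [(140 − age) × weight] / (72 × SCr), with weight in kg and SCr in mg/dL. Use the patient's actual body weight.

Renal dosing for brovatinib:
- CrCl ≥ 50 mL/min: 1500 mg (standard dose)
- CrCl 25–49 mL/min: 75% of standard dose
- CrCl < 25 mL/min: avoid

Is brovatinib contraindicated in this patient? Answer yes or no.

CrCl = (140 − 39) × 78.7 / (72 × 1.8) = 7948.7 / 129.60 ≈ 61.3 mL/min
CrCl ≈ 61 mL/min, which is ≥ 25 mL/min.

no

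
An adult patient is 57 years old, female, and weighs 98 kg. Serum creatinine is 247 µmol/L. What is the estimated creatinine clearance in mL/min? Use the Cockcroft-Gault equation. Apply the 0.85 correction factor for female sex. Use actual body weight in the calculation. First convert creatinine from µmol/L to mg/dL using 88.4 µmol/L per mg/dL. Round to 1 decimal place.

SCr = 247 / 88.4 = 2.794 mg/dL
CrCl = (140 − 57) × 98 / (72 × 2.794) × 0.85 = 8134.0 / 201.17 × 0.85 ≈ 34.4 mL/min

34.4 mL/min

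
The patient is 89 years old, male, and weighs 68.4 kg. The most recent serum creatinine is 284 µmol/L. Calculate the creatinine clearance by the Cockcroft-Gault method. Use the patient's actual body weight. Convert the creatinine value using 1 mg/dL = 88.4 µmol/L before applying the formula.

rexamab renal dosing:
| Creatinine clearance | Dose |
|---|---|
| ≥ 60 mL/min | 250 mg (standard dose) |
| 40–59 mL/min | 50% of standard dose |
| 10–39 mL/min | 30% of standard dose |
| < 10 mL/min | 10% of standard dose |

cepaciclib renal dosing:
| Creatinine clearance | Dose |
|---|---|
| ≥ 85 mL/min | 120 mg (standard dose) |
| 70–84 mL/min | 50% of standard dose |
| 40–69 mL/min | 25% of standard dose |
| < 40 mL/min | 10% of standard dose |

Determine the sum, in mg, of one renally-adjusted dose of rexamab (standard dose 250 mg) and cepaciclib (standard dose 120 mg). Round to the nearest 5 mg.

85 mg

SCr = 284 / 88.4 = 3.213 mg/dL
CrCl = (140 − 89) × 68.4 / (72 × 3.213) = 3488.4 / 231.34 ≈ 15.1 mL/min
CrCl ≈ 15 mL/min.
rexamab: 10–39 mL/min → 30% of 250 mg = 75 mg.
cepaciclib: < 40 mL/min → 10% of 120 mg = 12 mg.
Total = 75 + 12 = 87 mg.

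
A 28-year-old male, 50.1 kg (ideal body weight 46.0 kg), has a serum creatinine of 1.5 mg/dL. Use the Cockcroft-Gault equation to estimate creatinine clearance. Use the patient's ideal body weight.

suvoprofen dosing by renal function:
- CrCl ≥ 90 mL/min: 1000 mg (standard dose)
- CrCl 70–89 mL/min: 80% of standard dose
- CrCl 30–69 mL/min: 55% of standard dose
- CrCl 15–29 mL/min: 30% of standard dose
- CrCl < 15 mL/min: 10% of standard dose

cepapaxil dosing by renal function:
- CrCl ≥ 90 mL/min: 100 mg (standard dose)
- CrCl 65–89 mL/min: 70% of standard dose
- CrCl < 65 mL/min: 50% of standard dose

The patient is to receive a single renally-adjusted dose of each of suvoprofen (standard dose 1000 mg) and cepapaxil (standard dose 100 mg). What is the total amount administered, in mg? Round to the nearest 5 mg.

CrCl = (140 − 28) × 46 / (72 × 1.5) = 5152.0 / 108.00 ≈ 47.7 mL/min
CrCl ≈ 48 mL/min.
suvoprofen: 30–69 mL/min → 55% of 1000 mg = 550 mg.
cepapaxil: < 65 mL/min → 50% of 100 mg = 50 mg.
Total = 550 + 50 = 600 mg.

600 mg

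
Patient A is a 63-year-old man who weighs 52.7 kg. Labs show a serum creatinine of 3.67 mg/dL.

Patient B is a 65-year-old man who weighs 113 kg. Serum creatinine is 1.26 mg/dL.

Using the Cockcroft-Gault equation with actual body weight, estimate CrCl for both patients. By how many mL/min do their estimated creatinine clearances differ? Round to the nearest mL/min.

78 mL/min

Patient A: CrCl = (140 − 63) × 52.7 / (72 × 3.67) = 4057.9 / 264.24 ≈ 15.4 mL/min
Patient B: CrCl = (140 − 65) × 113 / (72 × 1.26) = 8475.0 / 90.72 ≈ 93.4 mL/min
|15.4 − 93.4| = 78.0 mL/min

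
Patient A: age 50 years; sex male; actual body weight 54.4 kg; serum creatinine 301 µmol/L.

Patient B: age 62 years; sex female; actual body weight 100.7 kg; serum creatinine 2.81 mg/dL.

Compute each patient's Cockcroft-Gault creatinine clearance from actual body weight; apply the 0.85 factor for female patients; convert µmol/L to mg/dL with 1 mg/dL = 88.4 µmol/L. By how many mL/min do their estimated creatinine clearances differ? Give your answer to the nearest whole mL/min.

Patient A: SCr = 301 / 88.4 = 3.405 mg/dL
Patient A: CrCl = (140 − 50) × 54.4 / (72 × 3.405) = 4896.0 / 245.16 ≈ 20.0 mL/min
Patient B: CrCl = (140 − 62) × 100.7 / (72 × 2.81) × 0.85 = 7854.6 / 202.32 × 0.85 ≈ 33.0 mL/min
|20.0 − 33.0| = 13.0 mL/min

13 mL/min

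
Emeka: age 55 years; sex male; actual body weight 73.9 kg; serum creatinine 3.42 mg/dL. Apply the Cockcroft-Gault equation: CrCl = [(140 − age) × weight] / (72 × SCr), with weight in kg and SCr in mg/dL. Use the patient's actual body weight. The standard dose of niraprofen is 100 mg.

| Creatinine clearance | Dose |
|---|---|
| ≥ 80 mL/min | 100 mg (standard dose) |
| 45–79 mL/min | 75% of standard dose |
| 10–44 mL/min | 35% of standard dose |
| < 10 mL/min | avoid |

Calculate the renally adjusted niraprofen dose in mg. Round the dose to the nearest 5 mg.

35 mg

CrCl = (140 − 55) × 73.9 / (72 × 3.42) = 6281.5 / 246.24 ≈ 25.5 mL/min
CrCl ≈ 26 mL/min → bracket 10–44 mL/min.
35% of 100 mg = 35 mg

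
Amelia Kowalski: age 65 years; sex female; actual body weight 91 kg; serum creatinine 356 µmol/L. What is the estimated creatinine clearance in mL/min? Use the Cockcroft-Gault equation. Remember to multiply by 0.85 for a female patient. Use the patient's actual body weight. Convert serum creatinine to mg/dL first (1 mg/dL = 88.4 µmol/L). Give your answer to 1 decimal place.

20.0 mL/min

SCr = 356 / 88.4 = 4.027 mg/dL
CrCl = (140 − 65) × 91 / (72 × 4.027) × 0.85 = 6825.0 / 289.94 × 0.85 ≈ 20.0 mL/min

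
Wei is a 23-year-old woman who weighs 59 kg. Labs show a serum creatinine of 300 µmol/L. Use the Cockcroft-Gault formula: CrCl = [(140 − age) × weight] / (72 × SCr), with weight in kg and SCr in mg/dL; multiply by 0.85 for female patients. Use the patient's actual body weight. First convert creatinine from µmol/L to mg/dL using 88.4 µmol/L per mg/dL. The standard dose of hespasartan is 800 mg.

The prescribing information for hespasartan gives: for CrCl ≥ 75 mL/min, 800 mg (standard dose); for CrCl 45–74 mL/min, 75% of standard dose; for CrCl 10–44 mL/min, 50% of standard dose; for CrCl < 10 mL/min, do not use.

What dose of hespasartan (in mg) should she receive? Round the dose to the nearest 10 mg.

400 mg

SCr = 300 / 88.4 = 3.394 mg/dL
CrCl = (140 − 23) × 59 / (72 × 3.394) × 0.85 = 6903.0 / 244.37 × 0.85 ≈ 24.0 mL/min
CrCl ≈ 24 mL/min → bracket 10–44 mL/min.
50% of 800 mg = 400 mg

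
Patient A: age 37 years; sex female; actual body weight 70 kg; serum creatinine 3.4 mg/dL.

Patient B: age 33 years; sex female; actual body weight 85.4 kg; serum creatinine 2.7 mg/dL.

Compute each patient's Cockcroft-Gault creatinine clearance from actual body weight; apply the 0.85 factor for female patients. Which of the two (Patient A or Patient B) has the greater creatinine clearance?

Patient B

Patient A: CrCl = (140 − 37) × 70 / (72 × 3.4) × 0.85 = 7210.0 / 244.80 × 0.85 ≈ 25.0 mL/min
Patient B: CrCl = (140 − 33) × 85.4 / (72 × 2.7) × 0.85 = 9137.8 / 194.40 × 0.85 ≈ 40.0 mL/min
25.0 vs 40.0 mL/min → Patient B is higher.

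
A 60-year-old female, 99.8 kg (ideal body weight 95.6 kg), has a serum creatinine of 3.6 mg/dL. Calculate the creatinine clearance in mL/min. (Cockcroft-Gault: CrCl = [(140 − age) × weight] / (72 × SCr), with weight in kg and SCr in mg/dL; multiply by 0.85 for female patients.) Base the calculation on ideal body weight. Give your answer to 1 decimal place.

CrCl = (140 − 60) × 95.6 / (72 × 3.6) × 0.85 = 7648.0 / 259.20 × 0.85 ≈ 25.1 mL/min

25.1 mL/min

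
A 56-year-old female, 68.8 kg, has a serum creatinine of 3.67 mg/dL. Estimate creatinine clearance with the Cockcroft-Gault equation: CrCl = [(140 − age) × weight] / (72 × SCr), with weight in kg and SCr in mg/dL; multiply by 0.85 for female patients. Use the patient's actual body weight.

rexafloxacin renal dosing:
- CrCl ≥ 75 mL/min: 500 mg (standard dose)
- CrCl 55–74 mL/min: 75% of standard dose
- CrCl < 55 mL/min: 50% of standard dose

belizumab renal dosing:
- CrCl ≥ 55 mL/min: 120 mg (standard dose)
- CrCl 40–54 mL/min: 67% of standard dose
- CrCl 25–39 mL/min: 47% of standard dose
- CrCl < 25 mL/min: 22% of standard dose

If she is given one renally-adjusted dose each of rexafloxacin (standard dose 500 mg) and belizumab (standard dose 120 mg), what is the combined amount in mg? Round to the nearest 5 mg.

CrCl = (140 − 56) × 68.8 / (72 × 3.67) × 0.85 = 5779.2 / 264.24 × 0.85 ≈ 18.6 mL/min
CrCl ≈ 19 mL/min.
rexafloxacin: < 55 mL/min → 50% of 500 mg = 250 mg.
belizumab: < 25 mL/min → 22% of 120 mg = 26.4 mg.
Total = 250 + 26.4 = 276.4 mg.

275 mg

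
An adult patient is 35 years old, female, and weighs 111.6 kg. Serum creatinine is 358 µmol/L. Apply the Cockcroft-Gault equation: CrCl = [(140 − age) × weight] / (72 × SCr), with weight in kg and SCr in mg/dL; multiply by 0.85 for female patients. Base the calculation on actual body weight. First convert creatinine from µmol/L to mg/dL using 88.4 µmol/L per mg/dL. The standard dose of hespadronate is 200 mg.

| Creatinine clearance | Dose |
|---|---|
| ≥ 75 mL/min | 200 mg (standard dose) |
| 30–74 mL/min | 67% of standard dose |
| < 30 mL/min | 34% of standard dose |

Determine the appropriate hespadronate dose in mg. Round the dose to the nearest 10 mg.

SCr = 358 / 88.4 = 4.05 mg/dL
CrCl = (140 − 35) × 111.6 / (72 × 4.05) × 0.85 = 11718.0 / 291.60 × 0.85 ≈ 34.2 mL/min
CrCl ≈ 34 mL/min → bracket 30–74 mL/min.
67% of 200 mg = 134 mg → 130 mg

130 mg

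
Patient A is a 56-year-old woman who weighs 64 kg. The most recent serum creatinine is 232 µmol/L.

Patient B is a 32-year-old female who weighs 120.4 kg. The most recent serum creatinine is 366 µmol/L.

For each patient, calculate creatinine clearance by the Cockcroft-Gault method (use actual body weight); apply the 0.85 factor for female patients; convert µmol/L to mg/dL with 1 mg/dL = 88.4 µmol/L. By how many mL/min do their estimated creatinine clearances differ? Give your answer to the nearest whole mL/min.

Patient A: SCr = 232 / 88.4 = 2.624 mg/dL
Patient A: CrCl = (140 − 56) × 64 / (72 × 2.624) × 0.85 = 5376.0 / 188.93 × 0.85 ≈ 24.2 mL/min
Patient B: SCr = 366 / 88.4 = 4.14 mg/dL
Patient B: CrCl = (140 − 32) × 120.4 / (72 × 4.14) × 0.85 = 13003.2 / 298.08 × 0.85 ≈ 37.1 mL/min
|24.2 − 37.1| = 12.9 mL/min

13 mL/min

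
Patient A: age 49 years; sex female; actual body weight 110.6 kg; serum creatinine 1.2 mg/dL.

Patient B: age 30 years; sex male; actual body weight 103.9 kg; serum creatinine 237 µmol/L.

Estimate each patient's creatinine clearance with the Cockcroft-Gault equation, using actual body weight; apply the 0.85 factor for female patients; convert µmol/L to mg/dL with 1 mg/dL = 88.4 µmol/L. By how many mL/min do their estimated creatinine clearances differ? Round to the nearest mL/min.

40 mL/min

Patient A: CrCl = (140 − 49) × 110.6 / (72 × 1.2) × 0.85 = 10064.6 / 86.40 × 0.85 ≈ 99.0 mL/min
Patient B: SCr = 237 / 88.4 = 2.681 mg/dL
Patient B: CrCl = (140 − 30) × 103.9 / (72 × 2.681) = 11429.0 / 193.03 ≈ 59.2 mL/min
|99.0 − 59.2| = 39.8 mL/min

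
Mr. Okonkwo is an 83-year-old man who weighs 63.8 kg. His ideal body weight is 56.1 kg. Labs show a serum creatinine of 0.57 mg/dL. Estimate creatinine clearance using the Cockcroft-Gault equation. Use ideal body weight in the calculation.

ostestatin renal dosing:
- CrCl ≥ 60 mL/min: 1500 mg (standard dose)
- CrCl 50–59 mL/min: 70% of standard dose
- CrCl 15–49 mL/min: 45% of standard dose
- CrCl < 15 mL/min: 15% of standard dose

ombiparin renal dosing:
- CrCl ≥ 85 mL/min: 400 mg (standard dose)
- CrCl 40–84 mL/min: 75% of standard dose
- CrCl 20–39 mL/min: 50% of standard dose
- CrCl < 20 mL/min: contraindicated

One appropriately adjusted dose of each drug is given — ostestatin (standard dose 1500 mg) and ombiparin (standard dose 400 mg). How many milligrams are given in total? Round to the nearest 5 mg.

CrCl = (140 − 83) × 56.1 / (72 × 0.57) = 3197.7 / 41.04 ≈ 77.9 mL/min
CrCl ≈ 78 mL/min.
ostestatin: ≥ 60 mL/min → 100% of 1500 mg = 1500 mg.
ombiparin: 40–84 mL/min → 75% of 400 mg = 300 mg.
Total = 1500 + 300 = 1800 mg.

1800 mg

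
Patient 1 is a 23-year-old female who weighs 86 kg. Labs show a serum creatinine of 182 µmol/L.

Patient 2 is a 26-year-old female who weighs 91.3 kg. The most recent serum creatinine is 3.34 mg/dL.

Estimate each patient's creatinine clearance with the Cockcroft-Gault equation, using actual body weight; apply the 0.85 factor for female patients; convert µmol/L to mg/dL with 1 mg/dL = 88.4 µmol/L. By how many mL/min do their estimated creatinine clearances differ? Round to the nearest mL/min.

21 mL/min

Patient 1: SCr = 182 / 88.4 = 2.059 mg/dL
Patient 1: CrCl = (140 − 23) × 86 / (72 × 2.059) × 0.85 = 10062.0 / 148.25 × 0.85 ≈ 57.7 mL/min
Patient 2: CrCl = (140 − 26) × 91.3 / (72 × 3.34) × 0.85 = 10408.2 / 240.48 × 0.85 ≈ 36.8 mL/min
|57.7 − 36.8| = 20.9 mL/min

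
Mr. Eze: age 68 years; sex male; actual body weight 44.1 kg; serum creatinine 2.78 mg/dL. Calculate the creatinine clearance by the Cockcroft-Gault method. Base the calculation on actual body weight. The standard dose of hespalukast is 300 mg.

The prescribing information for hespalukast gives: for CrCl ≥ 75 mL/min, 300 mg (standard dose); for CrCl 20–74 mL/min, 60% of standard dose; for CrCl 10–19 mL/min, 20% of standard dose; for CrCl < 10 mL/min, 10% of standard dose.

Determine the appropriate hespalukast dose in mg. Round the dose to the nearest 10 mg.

60 mg

CrCl = (140 − 68) × 44.1 / (72 × 2.78) = 3175.2 / 200.16 ≈ 15.9 mL/min
CrCl ≈ 16 mL/min → bracket 10–19 mL/min.
20% of 300 mg = 60 mg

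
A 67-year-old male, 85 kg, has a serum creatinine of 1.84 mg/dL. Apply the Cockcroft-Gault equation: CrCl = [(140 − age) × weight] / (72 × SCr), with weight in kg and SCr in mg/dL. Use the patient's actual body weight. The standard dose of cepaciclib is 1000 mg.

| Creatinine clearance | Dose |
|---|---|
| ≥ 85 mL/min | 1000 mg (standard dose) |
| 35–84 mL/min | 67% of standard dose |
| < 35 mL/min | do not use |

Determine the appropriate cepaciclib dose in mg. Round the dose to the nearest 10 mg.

670 mg

CrCl = (140 − 67) × 85 / (72 × 1.84) = 6205.0 / 132.48 ≈ 46.8 mL/min
CrCl ≈ 47 mL/min → bracket 35–84 mL/min.
67% of 1000 mg = 670 mg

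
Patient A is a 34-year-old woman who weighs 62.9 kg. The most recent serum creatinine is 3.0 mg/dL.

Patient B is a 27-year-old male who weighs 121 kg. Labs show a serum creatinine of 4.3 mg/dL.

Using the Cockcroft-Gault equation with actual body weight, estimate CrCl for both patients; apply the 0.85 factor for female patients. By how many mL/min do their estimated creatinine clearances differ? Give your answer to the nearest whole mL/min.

Patient A: CrCl = (140 − 34) × 62.9 / (72 × 3) × 0.85 = 6667.4 / 216.00 × 0.85 ≈ 26.2 mL/min
Patient B: CrCl = (140 − 27) × 121 / (72 × 4.3) = 13673.0 / 309.60 ≈ 44.2 mL/min
|26.2 − 44.2| = 18.0 mL/min

18 mL/min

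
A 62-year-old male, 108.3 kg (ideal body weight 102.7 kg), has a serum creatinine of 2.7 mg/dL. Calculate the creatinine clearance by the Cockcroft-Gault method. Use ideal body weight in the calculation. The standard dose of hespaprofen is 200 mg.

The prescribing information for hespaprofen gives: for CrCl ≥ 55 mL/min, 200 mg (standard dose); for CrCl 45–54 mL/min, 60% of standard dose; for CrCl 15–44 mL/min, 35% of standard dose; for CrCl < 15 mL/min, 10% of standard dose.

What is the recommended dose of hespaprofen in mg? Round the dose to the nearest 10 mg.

70 mg

CrCl = (140 − 62) × 102.7 / (72 × 2.7) = 8010.6 / 194.40 ≈ 41.2 mL/min
CrCl ≈ 41 mL/min → bracket 15–44 mL/min.
35% of 200 mg = 70 mg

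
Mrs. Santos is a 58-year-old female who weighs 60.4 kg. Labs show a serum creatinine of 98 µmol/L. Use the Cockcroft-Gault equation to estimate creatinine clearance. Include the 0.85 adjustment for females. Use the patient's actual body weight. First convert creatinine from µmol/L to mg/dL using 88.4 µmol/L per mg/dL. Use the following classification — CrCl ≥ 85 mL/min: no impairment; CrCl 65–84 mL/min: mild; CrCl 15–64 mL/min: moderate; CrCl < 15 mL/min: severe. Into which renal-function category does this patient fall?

moderate

SCr = 98 / 88.4 = 1.109 mg/dL
CrCl = (140 − 58) × 60.4 / (72 × 1.109) × 0.85 = 4952.8 / 79.85 × 0.85 ≈ 52.7 mL/min
53 mL/min falls in the 'moderate' range.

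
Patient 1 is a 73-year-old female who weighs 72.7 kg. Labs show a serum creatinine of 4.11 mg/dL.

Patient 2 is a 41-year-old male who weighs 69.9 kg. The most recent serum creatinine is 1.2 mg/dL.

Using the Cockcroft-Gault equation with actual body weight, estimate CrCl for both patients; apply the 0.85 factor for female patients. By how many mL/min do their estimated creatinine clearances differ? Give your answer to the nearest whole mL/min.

66 mL/min

Patient 1: CrCl = (140 − 73) × 72.7 / (72 × 4.11) × 0.85 = 4870.9 / 295.92 × 0.85 ≈ 14.0 mL/min
Patient 2: CrCl = (140 − 41) × 69.9 / (72 × 1.2) = 6920.1 / 86.40 ≈ 80.1 mL/min
|14.0 − 80.1| = 66.1 mL/min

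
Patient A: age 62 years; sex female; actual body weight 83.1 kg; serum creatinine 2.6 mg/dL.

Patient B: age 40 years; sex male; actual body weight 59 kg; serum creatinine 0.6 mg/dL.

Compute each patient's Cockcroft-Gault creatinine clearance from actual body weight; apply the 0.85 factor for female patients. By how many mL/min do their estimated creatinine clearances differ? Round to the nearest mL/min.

Patient A: CrCl = (140 − 62) × 83.1 / (72 × 2.6) × 0.85 = 6481.8 / 187.20 × 0.85 ≈ 29.4 mL/min
Patient B: CrCl = (140 − 40) × 59 / (72 × 0.6) = 5900.0 / 43.20 ≈ 136.6 mL/min
|29.4 − 136.6| = 107.2 mL/min

107 mL/min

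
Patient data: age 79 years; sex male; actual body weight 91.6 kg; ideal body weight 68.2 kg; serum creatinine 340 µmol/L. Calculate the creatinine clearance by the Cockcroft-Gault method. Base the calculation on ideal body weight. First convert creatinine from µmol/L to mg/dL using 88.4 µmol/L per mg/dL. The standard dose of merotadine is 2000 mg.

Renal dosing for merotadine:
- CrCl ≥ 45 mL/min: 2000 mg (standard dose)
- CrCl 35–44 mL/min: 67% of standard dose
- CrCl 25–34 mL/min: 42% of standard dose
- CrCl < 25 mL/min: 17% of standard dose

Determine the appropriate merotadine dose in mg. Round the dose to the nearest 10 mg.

SCr = 340 / 88.4 = 3.846 mg/dL
CrCl = (140 − 79) × 68.2 / (72 × 3.846) = 4160.2 / 276.91 ≈ 15.0 mL/min
CrCl ≈ 15 mL/min → bracket < 25 mL/min.
17% of 2000 mg = 340 mg

340 mg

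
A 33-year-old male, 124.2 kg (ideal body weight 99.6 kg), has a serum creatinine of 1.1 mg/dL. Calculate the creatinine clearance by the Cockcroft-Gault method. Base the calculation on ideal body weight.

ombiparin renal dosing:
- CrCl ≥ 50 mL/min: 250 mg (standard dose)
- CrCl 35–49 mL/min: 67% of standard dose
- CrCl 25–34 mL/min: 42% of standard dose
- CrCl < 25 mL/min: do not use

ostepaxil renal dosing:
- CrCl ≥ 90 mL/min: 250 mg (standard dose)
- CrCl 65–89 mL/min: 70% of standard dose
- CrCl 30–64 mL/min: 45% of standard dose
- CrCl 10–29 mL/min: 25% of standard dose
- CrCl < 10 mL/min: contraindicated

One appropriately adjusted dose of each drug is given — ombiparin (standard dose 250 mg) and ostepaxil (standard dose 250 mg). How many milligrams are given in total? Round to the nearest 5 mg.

500 mg

CrCl = (140 − 33) × 99.6 / (72 × 1.1) = 10657.2 / 79.20 ≈ 134.6 mL/min
CrCl ≈ 135 mL/min.
ombiparin: ≥ 50 mL/min → 100% of 250 mg = 250 mg.
ostepaxil: ≥ 90 mL/min → 100% of 250 mg = 250 mg.
Total = 250 + 250 = 500 mg.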